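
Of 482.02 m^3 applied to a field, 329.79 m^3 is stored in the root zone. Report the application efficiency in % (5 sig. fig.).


Approach: apply the application efficiency ratio, Ea = (stored/applied)*100.
Ea = (329.79/482.02)*100 = 68.418 %
Therefore the application efficiency = 68.418 %.


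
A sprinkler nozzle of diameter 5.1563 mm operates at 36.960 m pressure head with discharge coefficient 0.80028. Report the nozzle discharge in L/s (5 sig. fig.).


Approach: apply the orifice equation, Q = Cd*A*sqrt(2*g*h), A = pi*(d/2)^2.
A = pi*(5.1563e-3/2)^2 = 2.088172e-05 m^2
Q = 0.80028 * 2.088172e-05 * sqrt(2*9.81*36.960) * 1000 = 0.45001 L/s
Therefore the nozzle discharge = 0.45001 L/s.


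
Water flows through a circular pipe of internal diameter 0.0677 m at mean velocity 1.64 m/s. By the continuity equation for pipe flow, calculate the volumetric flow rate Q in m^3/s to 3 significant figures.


Approach: apply the continuity equation for pipe flow, Q = A * v with A = pi*(D/2)^2.
A = pi*(0.0677/2)^2 = 0.0035997 m^2
Q = 0.0035997 * 1.64 = 0.00590 m^3/s
Therefore the volumetric flow rate Q = 0.00590 m^3/s.


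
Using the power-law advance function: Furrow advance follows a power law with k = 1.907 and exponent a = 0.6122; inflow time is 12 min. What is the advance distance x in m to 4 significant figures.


Approach: apply the power-law advance function, x = k*t^a.
x = 1.907 * 12^0.6122 = 8.730 m
Therefore the advance distance x = 8.730 m.


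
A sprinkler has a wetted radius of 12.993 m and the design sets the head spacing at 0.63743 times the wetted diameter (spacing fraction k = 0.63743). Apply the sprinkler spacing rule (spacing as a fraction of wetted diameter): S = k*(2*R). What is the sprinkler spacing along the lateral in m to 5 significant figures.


S = 0.63743 * (2 * 12.993) = 16.564 m
Therefore the sprinkler spacing along the lateral = 16.564 m.


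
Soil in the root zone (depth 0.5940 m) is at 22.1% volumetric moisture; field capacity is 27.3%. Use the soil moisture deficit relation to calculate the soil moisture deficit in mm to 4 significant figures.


Approach: apply the soil moisture deficit relation, SMD = (FC - theta)/100 * depth * 1000.
SMD = (27.3 - 22.1)/100 * 0.5940 * 1000 = 30.89 mm
Therefore the soil moisture deficit = 30.89 mm.


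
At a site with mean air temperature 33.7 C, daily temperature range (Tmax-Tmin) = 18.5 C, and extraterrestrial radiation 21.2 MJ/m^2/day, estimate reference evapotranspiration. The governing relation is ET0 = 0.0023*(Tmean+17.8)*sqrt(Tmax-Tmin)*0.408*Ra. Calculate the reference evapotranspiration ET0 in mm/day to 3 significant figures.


ET0 = 0.0023*(33.7+17.8)*sqrt(18.5)*0.408*21.2 = 4.41 mm/day
Therefore the reference evapotranspiration ET0 = 4.41 mm/day.


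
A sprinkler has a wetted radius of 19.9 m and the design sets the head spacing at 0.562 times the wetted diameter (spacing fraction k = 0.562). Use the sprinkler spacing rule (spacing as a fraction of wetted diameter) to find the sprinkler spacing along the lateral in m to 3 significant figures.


Approach: apply the sprinkler spacing rule (spacing as a fraction of wetted diameter), S = k*(2*R).
S = 0.562 * (2 * 19.9) = 22.4 m
Therefore the sprinkler spacing along the lateral = 22.4 m.


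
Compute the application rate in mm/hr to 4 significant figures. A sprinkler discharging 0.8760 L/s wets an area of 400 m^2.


Approach: apply the application rate relation, rate = (Q/A)*3600.
rate = (0.8760 / 400) * 3600 = 7.884 mm/hr
Therefore the application rate = 7.884 mm/hr.


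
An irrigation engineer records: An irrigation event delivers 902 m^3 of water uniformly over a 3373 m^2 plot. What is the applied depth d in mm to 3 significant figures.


Approach: apply depth from volume over area, d = (V/A)*1000.
d = (902 / 3373) * 1000 = 267 mm
Therefore the applied depth d = 267 mm.


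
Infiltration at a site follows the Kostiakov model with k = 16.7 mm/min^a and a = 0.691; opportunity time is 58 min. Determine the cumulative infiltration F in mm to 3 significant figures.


Approach: apply the Kostiakov infiltration equation, F = k*t^a.
F = 16.7 * 58^0.691 = 276 mm
Therefore the cumulative infiltration F = 276 mm.


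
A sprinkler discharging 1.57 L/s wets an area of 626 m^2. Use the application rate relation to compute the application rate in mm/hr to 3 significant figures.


Approach: apply the application rate relation, rate = (Q/A)*3600.
rate = (1.57 / 626) * 3600 = 9.03 mm/hr
Therefore the application rate = 9.03 mm/hr.


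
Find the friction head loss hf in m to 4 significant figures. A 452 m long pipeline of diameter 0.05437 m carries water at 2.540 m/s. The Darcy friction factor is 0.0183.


Approach: apply the Darcy-Weisbach equation, hf = f*(L/D)*(v^2/(2g)).
hf = 0.0183 * (452/0.05437) * (2.540^2 / (2*9.81))
hf = 50.03 m
Therefore the friction head loss hf = 50.03 m.


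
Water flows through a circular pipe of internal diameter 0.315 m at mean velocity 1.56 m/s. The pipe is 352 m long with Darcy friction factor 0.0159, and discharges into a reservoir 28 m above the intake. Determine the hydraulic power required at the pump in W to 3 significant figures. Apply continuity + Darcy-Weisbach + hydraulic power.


Approach: apply continuity + Darcy-Weisbach + hydraulic power, Q = A*v; hf = f*(L/D)*(v^2/(2g)); H = static + hf; P = rho*g*Q*H.
Step 1 — flow rate (continuity, Q = A*v):
  A = pi*(0.315/2)^2 = 0.077931 m^2
  Q = 0.077931 * 1.56 = 0.12157 m^3/s
Step 2 — friction head loss (Darcy-Weisbach):
  hf = 0.0159 * (352/0.315) * (1.56^2 / (2*9.81))
  hf = 2.2038 m
Step 3 — total head: H = 28 + 2.2038 = 30.204 m
Step 4 — hydraulic power (P = rho*g*Q*H):
  P = 1000 * 9.81 * 0.12157 * 30.204 = 36000 W
Therefore the hydraulic power required at the pump = 36000 W.


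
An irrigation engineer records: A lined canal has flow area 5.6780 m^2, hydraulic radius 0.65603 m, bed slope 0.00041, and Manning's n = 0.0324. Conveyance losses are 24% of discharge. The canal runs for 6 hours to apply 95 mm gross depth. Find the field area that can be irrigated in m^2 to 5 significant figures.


Approach: apply Manning's equation with a conveyance and depth budget, Q = (1/n)*A*R^(2/3)*S^(1/2); Q_field = Q*(1-loss); Area = Q_field*t/(d/1000).
Step 1 — canal discharge (Manning's equation):
  Q = (1/0.0324) * 5.6780 * 0.65603^(2/3) * 0.00041^(1/2) = 2.679116 m^3/s
Step 2 — delivered flow: Q_field = 2.679116*(1 - 24/100) = 2.036128 m^3/s
Step 3 — volume delivered: V = 2.036128 * 6*3600 = 43980.36 m^3
Step 4 — area served: A = V / (depth/1000) = 43980.36 / 0.095 = 462950 m^2
Therefore the field area that can be irrigated = 462950 m^2.


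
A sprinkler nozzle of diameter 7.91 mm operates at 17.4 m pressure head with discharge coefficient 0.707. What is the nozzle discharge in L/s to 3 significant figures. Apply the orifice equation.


Approach: apply the orifice equation, Q = Cd*A*sqrt(2*g*h), A = pi*(d/2)^2.
A = pi*(7.91e-3/2)^2 = 4.9141e-05 m^2
Q = 0.707 * 4.9141e-05 * sqrt(2*9.81*17.4) * 1000 = 0.642 L/s
Therefore the nozzle discharge = 0.642 L/s.


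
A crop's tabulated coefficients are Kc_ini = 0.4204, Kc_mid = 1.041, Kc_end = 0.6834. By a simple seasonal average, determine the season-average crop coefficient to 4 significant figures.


Approach: apply a simple seasonal average, Kc_avg = (Kc_ini + Kc_mid + Kc_end)/3.
Kc_avg = (0.4204 + 1.041 + 0.6834)/3 = 0.7149
Therefore the season-average crop coefficient = 0.7149.


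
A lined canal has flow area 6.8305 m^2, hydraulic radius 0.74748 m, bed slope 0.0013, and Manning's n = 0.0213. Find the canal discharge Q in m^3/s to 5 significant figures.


Approach: apply Manning's equation, Q = (1/n)*A*R^(2/3)*S^(1/2).
Q = (1/0.0213) * 6.8305 * 0.74748^(2/3) * 0.0013^(1/2) = 9.5231 m^3/s
Therefore the canal discharge Q = 9.5231 m^3/s.


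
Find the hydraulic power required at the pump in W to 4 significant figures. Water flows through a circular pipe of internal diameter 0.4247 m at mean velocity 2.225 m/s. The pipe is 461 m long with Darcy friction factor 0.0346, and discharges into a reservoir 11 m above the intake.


Approach: apply continuity + Darcy-Weisbach + hydraulic power, Q = A*v; hf = f*(L/D)*(v^2/(2g)); H = static + hf; P = rho*g*Q*H.
Step 1 — flow rate (continuity, Q = A*v):
  A = pi*(0.4247/2)^2 = 0.141662 m^2
  Q = 0.141662 * 2.225 = 0.315199 m^3/s
Step 2 — friction head loss (Darcy-Weisbach):
  hf = 0.0346 * (461/0.4247) * (2.225^2 / (2*9.81))
  hf = 9.47667 m
Step 3 — total head: H = 11 + 9.47667 = 20.4767 m
Step 4 — hydraulic power (P = rho*g*Q*H):
  P = 1000 * 9.81 * 0.315199 * 20.4767 = 63320 W
Therefore the hydraulic power required at the pump = 63320 W.


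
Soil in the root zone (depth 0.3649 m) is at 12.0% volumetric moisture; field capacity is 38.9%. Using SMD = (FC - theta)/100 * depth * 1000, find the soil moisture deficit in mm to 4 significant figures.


SMD = (38.9 - 12.0)/100 * 0.3649 * 1000 = 98.16 mm
Therefore the soil moisture deficit = 98.16 mm.


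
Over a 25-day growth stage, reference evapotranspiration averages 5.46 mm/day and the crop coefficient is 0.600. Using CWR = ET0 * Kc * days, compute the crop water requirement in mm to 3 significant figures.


CWR = 5.46 * 0.600 * 25 = 81.9 mm
Therefore the crop water requirement = 81.9 mm.


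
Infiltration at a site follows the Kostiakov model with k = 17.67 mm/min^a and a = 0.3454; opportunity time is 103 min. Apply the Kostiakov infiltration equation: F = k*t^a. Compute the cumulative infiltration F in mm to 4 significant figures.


F = 17.67 * 103^0.3454 = 87.59 mm
Therefore the cumulative infiltration F = 87.59 mm.


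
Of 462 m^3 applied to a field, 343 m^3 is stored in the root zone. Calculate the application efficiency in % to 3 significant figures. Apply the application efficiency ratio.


Approach: apply the application efficiency ratio, Ea = (stored/applied)*100.
Ea = (343/462)*100 = 74.2 %
Therefore the application efficiency = 74.2 %.


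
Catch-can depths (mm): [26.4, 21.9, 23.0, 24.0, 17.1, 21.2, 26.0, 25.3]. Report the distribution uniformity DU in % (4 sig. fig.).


Approach: apply the low-quarter distribution uniformity, DU = (mean of lowest quarter of readings / overall mean)*100.
sorted lowest 2 of 8: [17.1, 21.2] -> mean = 19.1500 mm
overall mean = 23.1125 mm
DU = (19.1500/23.1125)*100 = 82.86 %
Therefore the distribution uniformity DU = 82.86 %.


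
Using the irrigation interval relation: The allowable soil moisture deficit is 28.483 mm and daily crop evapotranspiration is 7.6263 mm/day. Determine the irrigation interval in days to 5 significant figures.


Approach: apply the irrigation interval relation, interval = SMD / ETc.
interval = 28.483 / 7.6263 = 3.7348 days
Therefore the irrigation interval = 3.7348 days.


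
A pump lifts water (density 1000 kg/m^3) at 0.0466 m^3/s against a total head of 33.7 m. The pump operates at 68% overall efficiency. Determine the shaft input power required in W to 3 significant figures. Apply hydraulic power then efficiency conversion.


Approach: apply hydraulic power then efficiency conversion, P = rho*g*Q*H; P_in = P/eta.
Step 1 — hydraulic power (P = rho*g*Q*H):
  P = 1000 * 9.81 * 0.0466 * 33.7 = 15406 W
Step 2 — input power: P_in = P/eta = 15406 / 0.68 = 22700 W
Therefore the shaft input power required = 22700 W.


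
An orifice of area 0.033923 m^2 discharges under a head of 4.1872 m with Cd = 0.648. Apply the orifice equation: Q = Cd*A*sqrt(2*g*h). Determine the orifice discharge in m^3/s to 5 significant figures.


Q = 0.648 * 0.033923 * sqrt(2*9.81*4.1872) = 0.19924 m^3/s
Therefore the orifice discharge = 0.19924 m^3/s.


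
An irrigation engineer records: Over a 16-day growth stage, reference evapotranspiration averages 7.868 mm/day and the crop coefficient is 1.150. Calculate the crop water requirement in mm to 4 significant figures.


Approach: apply the crop water requirement relation, CWR = ET0 * Kc * days.
CWR = 7.868 * 1.150 * 16 = 144.8 mm
Therefore the crop water requirement = 144.8 mm.


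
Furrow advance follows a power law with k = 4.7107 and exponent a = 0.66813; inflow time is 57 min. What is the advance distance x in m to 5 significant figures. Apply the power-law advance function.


Approach: apply the power-law advance function, x = k*t^a.
x = 4.7107 * 57^0.66813 = 70.184 m
Therefore the advance distance x = 70.184 m.


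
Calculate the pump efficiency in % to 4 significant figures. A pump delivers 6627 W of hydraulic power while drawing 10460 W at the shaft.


Approach: apply the efficiency ratio, eta = (P_out/P_in)*100.
eta = (6627 / 10460) * 100 = 63.36 %
Therefore the pump efficiency = 63.36 %.


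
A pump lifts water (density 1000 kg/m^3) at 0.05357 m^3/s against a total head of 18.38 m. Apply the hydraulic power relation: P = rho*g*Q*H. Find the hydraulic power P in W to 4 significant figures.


P = 1000 * 9.81 * 0.05357 * 18.38 = 9659 W
Therefore the hydraulic power P = 9659 W.


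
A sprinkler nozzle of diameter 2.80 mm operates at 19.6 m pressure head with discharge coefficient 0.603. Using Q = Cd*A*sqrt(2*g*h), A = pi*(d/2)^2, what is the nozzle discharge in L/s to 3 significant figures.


A = pi*(2.80e-3/2)^2 = 6.1575e-06 m^2
Q = 0.603 * 6.1575e-06 * sqrt(2*9.81*19.6) * 1000 = 0.0728 L/s
Therefore the nozzle discharge = 0.0728 L/s.


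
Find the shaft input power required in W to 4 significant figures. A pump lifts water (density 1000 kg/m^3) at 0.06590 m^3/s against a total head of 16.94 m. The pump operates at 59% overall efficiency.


Approach: apply hydraulic power then efficiency conversion, P = rho*g*Q*H; P_in = P/eta.
Step 1 — hydraulic power (P = rho*g*Q*H):
  P = 1000 * 9.81 * 0.06590 * 16.94 = 10951.4 W
Step 2 — input power: P_in = P/eta = 10951.4 / 0.59 = 18560 W
Therefore the shaft input power required = 18560 W.


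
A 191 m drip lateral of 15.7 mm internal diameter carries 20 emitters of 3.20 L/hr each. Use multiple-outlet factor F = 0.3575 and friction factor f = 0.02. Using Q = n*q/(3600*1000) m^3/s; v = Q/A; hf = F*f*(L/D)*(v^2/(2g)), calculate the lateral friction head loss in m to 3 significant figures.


Q = 20*3.20/(3600*1000) = 1.7778e-05 m^3/s
A = pi*(15.7e-3/2)^2 = 1.9359e-04 m^2, so v = Q/A = 0.091831 m/s
hf = 0.3575*0.02*(191/0.0157)*(0.091831^2/(2*9.81)) = 0.0374 m
Therefore the lateral friction head loss = 0.0374 m.


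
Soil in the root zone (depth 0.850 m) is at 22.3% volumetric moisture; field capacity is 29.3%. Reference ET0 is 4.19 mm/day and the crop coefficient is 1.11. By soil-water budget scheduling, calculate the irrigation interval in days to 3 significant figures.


Approach: apply soil-water budget scheduling, SMD = (FC-theta)/100*depth*1000; ETc = ET0*Kc; interval = SMD/ETc.
Step 1 — soil moisture deficit:
  SMD = (29.3 - 22.3)/100 * 0.850 * 1000 = 59.500 mm
Step 2 — daily crop ET (ETc = ET0*Kc):
  ETc = 4.19 * 1.11 = 4.6509 mm/day
Step 3 — irrigation interval (SMD/ETc):
  interval = 59.500 / 4.6509 = 12.8 days
Therefore the irrigation interval = 12.8 days.


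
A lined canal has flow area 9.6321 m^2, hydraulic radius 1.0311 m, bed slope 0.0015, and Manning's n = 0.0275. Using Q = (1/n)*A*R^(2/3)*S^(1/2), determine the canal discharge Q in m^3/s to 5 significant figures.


Q = (1/0.0275) * 9.6321 * 1.0311^(2/3) * 0.0015^(1/2) = 13.845 m^3/s
Therefore the canal discharge Q = 13.845 m^3/s.


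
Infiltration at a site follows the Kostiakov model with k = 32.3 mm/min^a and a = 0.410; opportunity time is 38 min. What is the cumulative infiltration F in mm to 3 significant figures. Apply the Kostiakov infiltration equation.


Approach: apply the Kostiakov infiltration equation, F = k*t^a.
F = 32.3 * 38^0.410 = 144 mm
Therefore the cumulative infiltration F = 144 mm.


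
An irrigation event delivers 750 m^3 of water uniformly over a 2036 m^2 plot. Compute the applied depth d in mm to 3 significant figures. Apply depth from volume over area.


Approach: apply depth from volume over area, d = (V/A)*1000.
d = (750 / 2036) * 1000 = 368 mm
Therefore the applied depth d = 368 mm.


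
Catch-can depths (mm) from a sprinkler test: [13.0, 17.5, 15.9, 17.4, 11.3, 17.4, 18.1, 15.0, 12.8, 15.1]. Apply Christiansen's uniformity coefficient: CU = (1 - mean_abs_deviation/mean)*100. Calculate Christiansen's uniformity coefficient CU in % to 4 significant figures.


mean = 15.3500 mm
mean |d_i - mean| = 1.91000 mm
CU = (1 - 1.91000/15.3500)*100 = 87.56 %
Therefore Christiansen's uniformity coefficient CU = 87.56 %.


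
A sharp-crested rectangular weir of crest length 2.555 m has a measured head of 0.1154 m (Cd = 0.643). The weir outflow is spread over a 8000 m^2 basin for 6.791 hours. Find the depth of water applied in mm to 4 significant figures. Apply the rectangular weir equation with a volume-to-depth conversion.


Approach: apply the rectangular weir equation with a volume-to-depth conversion, Q = (2/3)*Cd*L*sqrt(2g)*H^1.5; d = Q*t/A * 1000.
Step 1 — weir discharge:
  Q = (2/3)*0.643*2.555*sqrt(2*9.81)*0.1154^1.5 = 0.190182 m^3/s
Step 2 — volume: V = 0.190182 * 6.791*3600 = 4649.49 m^3
Step 3 — depth: d = V/A * 1000 = 4649.49/8000 * 1000 = 581.2 mm
Therefore the depth of water applied = 581.2 mm.


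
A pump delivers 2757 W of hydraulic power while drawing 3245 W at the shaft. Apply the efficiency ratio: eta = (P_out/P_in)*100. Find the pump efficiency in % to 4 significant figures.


eta = (2757 / 3245) * 100 = 84.96 %
Therefore the pump efficiency = 84.96 %.


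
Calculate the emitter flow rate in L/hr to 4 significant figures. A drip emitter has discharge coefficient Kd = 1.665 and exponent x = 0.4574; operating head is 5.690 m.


Approach: apply the emitter characteristic equation, q = Kd * h^x.
q = 1.665 * 5.690^0.4574 = 3.688 L/hr
Therefore the emitter flow rate = 3.688 L/hr.


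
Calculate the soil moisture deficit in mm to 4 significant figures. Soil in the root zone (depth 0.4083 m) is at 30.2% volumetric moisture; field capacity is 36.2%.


Approach: apply the soil moisture deficit relation, SMD = (FC - theta)/100 * depth * 1000.
SMD = (36.2 - 30.2)/100 * 0.4083 * 1000 = 24.50 mm
Therefore the soil moisture deficit = 24.50 mm.


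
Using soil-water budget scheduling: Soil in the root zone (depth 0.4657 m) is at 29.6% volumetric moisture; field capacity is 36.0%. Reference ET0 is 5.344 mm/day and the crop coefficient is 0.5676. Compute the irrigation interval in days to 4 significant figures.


Approach: apply soil-water budget scheduling, SMD = (FC-theta)/100*depth*1000; ETc = ET0*Kc; interval = SMD/ETc.
Step 1 — soil moisture deficit:
  SMD = (36.0 - 29.6)/100 * 0.4657 * 1000 = 29.8048 mm
Step 2 — daily crop ET (ETc = ET0*Kc):
  ETc = 5.344 * 0.5676 = 3.03325 mm/day
Step 3 — irrigation interval (SMD/ETc):
  interval = 29.8048 / 3.03325 = 9.826 days
Therefore the irrigation interval = 9.826 days.


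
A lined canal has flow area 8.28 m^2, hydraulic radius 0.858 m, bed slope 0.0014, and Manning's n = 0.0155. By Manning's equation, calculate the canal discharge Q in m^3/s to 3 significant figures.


Approach: apply Manning's equation, Q = (1/n)*A*R^(2/3)*S^(1/2).
Q = (1/0.0155) * 8.28 * 0.858^(2/3) * 0.0014^(1/2) = 18.0 m^3/s
Therefore the canal discharge Q = 18.0 m^3/s.


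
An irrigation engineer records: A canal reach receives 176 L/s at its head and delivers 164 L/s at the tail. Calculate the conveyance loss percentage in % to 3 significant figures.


Approach: apply the conveyance loss ratio, loss% = ((Q_head - Q_tail)/Q_head)*100.
loss = ((176 - 164)/176)*100 = 6.82 %
Therefore the conveyance loss percentage = 6.82 %.


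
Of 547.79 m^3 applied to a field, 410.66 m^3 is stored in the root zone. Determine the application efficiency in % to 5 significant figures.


Approach: apply the application efficiency ratio, Ea = (stored/applied)*100.
Ea = (410.66/547.79)*100 = 74.967 %
Therefore the application efficiency = 74.967 %.


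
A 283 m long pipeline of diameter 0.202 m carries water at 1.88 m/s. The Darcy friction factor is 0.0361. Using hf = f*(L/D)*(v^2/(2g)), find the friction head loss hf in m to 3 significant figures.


hf = 0.0361 * (283/0.202) * (1.88^2 / (2*9.81))
hf = 9.11 m
Therefore the friction head loss hf = 9.11 m.


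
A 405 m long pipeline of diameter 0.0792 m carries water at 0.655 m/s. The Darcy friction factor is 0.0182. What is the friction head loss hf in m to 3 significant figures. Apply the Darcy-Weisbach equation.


Approach: apply the Darcy-Weisbach equation, hf = f*(L/D)*(v^2/(2g)).
hf = 0.0182 * (405/0.0792) * (0.655^2 / (2*9.81))
hf = 2.04 m
Therefore the friction head loss hf = 2.04 m.


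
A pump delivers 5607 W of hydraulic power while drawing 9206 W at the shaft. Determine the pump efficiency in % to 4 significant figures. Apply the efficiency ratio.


Approach: apply the efficiency ratio, eta = (P_out/P_in)*100.
eta = (5607 / 9206) * 100 = 60.91 %
Therefore the pump efficiency = 60.91 %.


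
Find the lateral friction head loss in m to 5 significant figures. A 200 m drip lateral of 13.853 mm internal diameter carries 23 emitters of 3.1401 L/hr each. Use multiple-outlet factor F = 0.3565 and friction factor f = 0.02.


Approach: apply Darcy-Weisbach with the multiple-outlet F-factor, Q = n*q/(3600*1000) m^3/s; v = Q/A; hf = F*f*(L/D)*(v^2/(2g)).
Q = 23*3.1401/(3600*1000) = 2.006175e-05 m^3/s
A = pi*(13.853e-3/2)^2 = 1.507223e-04 m^2, so v = Q/A = 0.1331040 m/s
hf = 0.3565*0.02*(200/0.013853)*(0.1331040^2/(2*9.81)) = 0.092952 m
Therefore the lateral friction head loss = 0.092952 m.


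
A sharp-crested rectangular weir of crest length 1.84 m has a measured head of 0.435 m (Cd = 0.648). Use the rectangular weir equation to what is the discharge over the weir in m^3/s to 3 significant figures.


Approach: apply the rectangular weir equation, Q = (2/3)*Cd*L*sqrt(2g)*H^1.5.
Q = (2/3)*0.648*1.84*sqrt(2*9.81)*0.435^1.5 = 1.01 m^3/s
Therefore the discharge over the weir = 1.01 m^3/s.


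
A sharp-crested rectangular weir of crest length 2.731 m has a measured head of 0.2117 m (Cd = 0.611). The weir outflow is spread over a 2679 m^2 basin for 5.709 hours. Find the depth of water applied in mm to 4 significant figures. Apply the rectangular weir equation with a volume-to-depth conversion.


Approach: apply the rectangular weir equation with a volume-to-depth conversion, Q = (2/3)*Cd*L*sqrt(2g)*H^1.5; d = Q*t/A * 1000.
Step 1 — weir discharge:
  Q = (2/3)*0.611*2.731*sqrt(2*9.81)*0.2117^1.5 = 0.479957 m^3/s
Step 2 — volume: V = 0.479957 * 5.709*3600 = 9864.27 m^3
Step 3 — depth: d = V/A * 1000 = 9864.27/2679 * 1000 = 3682 mm
Therefore the depth of water applied = 3682 mm.


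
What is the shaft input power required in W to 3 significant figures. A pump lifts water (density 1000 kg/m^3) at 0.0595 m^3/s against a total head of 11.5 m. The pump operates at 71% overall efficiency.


Approach: apply hydraulic power then efficiency conversion, P = rho*g*Q*H; P_in = P/eta.
Step 1 — hydraulic power (P = rho*g*Q*H):
  P = 1000 * 9.81 * 0.0595 * 11.5 = 6712.5 W
Step 2 — input power: P_in = P/eta = 6712.5 / 0.71 = 9450 W
Therefore the shaft input power required = 9450 W.


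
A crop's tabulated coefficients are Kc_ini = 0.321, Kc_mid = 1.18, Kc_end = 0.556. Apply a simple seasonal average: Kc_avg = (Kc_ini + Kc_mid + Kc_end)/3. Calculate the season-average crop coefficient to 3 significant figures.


Kc_avg = (0.321 + 1.18 + 0.556)/3 = 0.686
Therefore the season-average crop coefficient = 0.686.


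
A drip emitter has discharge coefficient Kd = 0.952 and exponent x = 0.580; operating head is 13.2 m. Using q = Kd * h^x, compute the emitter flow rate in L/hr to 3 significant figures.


q = 0.952 * 13.2^0.580 = 4.25 L/hr
Therefore the emitter flow rate = 4.25 L/hr.


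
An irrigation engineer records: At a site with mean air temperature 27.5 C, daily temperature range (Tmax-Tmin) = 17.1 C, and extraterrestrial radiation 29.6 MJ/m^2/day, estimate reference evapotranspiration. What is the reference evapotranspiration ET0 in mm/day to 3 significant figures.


Approach: apply the Hargreaves-Samani method, ET0 = 0.0023*(Tmean+17.8)*sqrt(Tmax-Tmin)*0.408*Ra.
ET0 = 0.0023*(27.5+17.8)*sqrt(17.1)*0.408*29.6 = 5.20 mm/day
Therefore the reference evapotranspiration ET0 = 5.20 mm/day.


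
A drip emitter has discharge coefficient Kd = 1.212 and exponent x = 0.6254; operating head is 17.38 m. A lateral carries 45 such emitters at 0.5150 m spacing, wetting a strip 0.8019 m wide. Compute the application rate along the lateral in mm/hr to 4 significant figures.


Approach: apply the emitter equation with a lateral mass balance, q = Kd*h^x; Q = n*q; rate = Q/(n*spacing*width).
Step 1 — single emitter flow (q = Kd*h^x):
  q = 1.212 * 17.38^0.6254 = 7.22819 L/hr
Step 2 — total lateral flow: Q = 45 * 7.22819 = 325.269 L/hr
Step 3 — wetted area: A = 45 * 0.5150 * 0.8019 = 18.5840 m^2
Step 4 — application rate: Q/A = 325.269/18.5840 = 17.50 mm/hr
Therefore the application rate along the lateral = 17.50 mm/hr.


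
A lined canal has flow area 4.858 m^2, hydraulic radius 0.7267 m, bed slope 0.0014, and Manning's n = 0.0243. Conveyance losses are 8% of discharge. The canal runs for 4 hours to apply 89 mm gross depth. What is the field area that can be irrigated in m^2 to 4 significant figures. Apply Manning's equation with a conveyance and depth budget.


Approach: apply Manning's equation with a conveyance and depth budget, Q = (1/n)*A*R^(2/3)*S^(1/2); Q_field = Q*(1-loss); Area = Q_field*t/(d/1000).
Step 1 — canal discharge (Manning's equation):
  Q = (1/0.0243) * 4.858 * 0.7267^(2/3) * 0.0014^(1/2) = 6.04624 m^3/s
Step 2 — delivered flow: Q_field = 6.04624*(1 - 8/100) = 5.56254 m^3/s
Step 3 — volume delivered: V = 5.56254 * 4*3600 = 80100.6 m^3
Step 4 — area served: A = V / (depth/1000) = 80100.6 / 0.089 = 900000 m^2
Therefore the field area that can be irrigated = 900000 m^2.


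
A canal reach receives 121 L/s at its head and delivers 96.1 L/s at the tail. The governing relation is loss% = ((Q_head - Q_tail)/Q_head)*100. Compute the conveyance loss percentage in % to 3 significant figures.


loss = ((121 - 96.1)/121)*100 = 20.6 %
Therefore the conveyance loss percentage = 20.6 %.


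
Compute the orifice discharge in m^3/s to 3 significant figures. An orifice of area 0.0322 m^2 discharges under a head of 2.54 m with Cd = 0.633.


Approach: apply the orifice equation, Q = Cd*A*sqrt(2*g*h).
Q = 0.633 * 0.0322 * sqrt(2*9.81*2.54) = 0.144 m^3/s
Therefore the orifice discharge = 0.144 m^3/s.


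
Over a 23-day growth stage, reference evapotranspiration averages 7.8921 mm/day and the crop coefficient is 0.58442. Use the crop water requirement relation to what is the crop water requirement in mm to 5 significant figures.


Approach: apply the crop water requirement relation, CWR = ET0 * Kc * days.
CWR = 7.8921 * 0.58442 * 23 = 106.08 mm
Therefore the crop water requirement = 106.08 mm.


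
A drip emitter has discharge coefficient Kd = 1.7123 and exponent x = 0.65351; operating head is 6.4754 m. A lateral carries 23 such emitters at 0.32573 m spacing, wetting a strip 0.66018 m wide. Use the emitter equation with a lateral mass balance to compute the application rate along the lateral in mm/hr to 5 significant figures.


Approach: apply the emitter equation with a lateral mass balance, q = Kd*h^x; Q = n*q; rate = Q/(n*spacing*width).
Step 1 — single emitter flow (q = Kd*h^x):
  q = 1.7123 * 6.4754^0.65351 = 5.804311 L/hr
Step 2 — total lateral flow: Q = 23 * 5.804311 = 133.4992 L/hr
Step 3 — wetted area: A = 23 * 0.32573 * 0.66018 = 4.945930 m^2
Step 4 — application rate: Q/A = 133.4992/4.945930 = 26.992 mm/hr
Therefore the application rate along the lateral = 26.992 mm/hr.


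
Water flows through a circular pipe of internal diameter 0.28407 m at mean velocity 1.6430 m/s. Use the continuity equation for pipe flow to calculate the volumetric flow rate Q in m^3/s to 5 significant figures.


Approach: apply the continuity equation for pipe flow, Q = A * v with A = pi*(D/2)^2.
A = pi*(0.28407/2)^2 = 0.06337831 m^2
Q = 0.06337831 * 1.6430 = 0.10413 m^3/s
Therefore the volumetric flow rate Q = 0.10413 m^3/s.


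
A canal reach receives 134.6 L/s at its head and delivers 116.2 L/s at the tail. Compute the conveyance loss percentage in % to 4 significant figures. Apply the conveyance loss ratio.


Approach: apply the conveyance loss ratio, loss% = ((Q_head - Q_tail)/Q_head)*100.
loss = ((134.6 - 116.2)/134.6)*100 = 13.67 %
Therefore the conveyance loss percentage = 13.67 %.


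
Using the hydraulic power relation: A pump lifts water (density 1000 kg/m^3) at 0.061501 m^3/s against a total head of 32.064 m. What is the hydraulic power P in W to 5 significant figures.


Approach: apply the hydraulic power relation, P = rho*g*Q*H.
P = 1000 * 9.81 * 0.061501 * 32.064 = 19345 W
Therefore the hydraulic power P = 19345 W.


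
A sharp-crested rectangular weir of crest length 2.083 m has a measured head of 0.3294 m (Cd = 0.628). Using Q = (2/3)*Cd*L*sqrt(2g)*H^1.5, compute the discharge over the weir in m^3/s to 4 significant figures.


Q = (2/3)*0.628*2.083*sqrt(2*9.81)*0.3294^1.5 = 0.7303 m^3/s
Therefore the discharge over the weir = 0.7303 m^3/s.


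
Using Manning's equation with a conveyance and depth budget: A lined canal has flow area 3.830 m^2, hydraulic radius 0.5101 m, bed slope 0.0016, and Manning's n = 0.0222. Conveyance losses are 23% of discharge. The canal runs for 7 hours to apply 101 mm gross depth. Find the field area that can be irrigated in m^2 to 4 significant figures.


Approach: apply Manning's equation with a conveyance and depth budget, Q = (1/n)*A*R^(2/3)*S^(1/2); Q_field = Q*(1-loss); Area = Q_field*t/(d/1000).
Step 1 — canal discharge (Manning's equation):
  Q = (1/0.0222) * 3.830 * 0.5101^(2/3) * 0.0016^(1/2) = 4.40564 m^3/s
Step 2 — delivered flow: Q_field = 4.40564*(1 - 23/100) = 3.39235 m^3/s
Step 3 — volume delivered: V = 3.39235 * 7*3600 = 85487.1 m^3
Step 4 — area served: A = V / (depth/1000) = 85487.1 / 0.101 = 846400 m^2
Therefore the field area that can be irrigated = 846400 m^2.


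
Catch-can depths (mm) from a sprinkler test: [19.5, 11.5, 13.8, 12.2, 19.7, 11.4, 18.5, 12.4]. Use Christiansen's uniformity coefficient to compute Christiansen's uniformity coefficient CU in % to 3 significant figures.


Approach: apply Christiansen's uniformity coefficient, CU = (1 - mean_abs_deviation/mean)*100.
mean = 14.875 mm
mean |d_i - mean| = 3.2687 mm
CU = (1 - 3.2687/14.875)*100 = 78.0 %
Therefore Christiansen's uniformity coefficient CU = 78.0 %.


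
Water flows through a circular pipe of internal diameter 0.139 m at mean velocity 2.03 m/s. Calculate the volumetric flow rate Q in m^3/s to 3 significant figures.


Approach: apply the continuity equation for pipe flow, Q = A * v with A = pi*(D/2)^2.
A = pi*(0.139/2)^2 = 0.015175 m^2
Q = 0.015175 * 2.03 = 0.0308 m^3/s
Therefore the volumetric flow rate Q = 0.0308 m^3/s.


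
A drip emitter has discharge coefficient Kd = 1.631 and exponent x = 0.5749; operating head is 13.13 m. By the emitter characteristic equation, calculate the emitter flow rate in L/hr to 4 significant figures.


Approach: apply the emitter characteristic equation, q = Kd * h^x.
q = 1.631 * 13.13^0.5749 = 7.167 L/hr
Therefore the emitter flow rate = 7.167 L/hr.


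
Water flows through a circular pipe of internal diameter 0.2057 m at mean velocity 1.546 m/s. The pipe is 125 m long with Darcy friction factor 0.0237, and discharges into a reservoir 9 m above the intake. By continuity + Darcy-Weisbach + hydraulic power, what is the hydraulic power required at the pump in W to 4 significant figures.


Approach: apply continuity + Darcy-Weisbach + hydraulic power, Q = A*v; hf = f*(L/D)*(v^2/(2g)); H = static + hf; P = rho*g*Q*H.
Step 1 — flow rate (continuity, Q = A*v):
  A = pi*(0.2057/2)^2 = 0.0332322 m^2
  Q = 0.0332322 * 1.546 = 0.0513769 m^3/s
Step 2 — friction head loss (Darcy-Weisbach):
  hf = 0.0237 * (125/0.2057) * (1.546^2 / (2*9.81))
  hf = 1.75446 m
Step 3 — total head: H = 9 + 1.75446 = 10.7545 m
Step 4 — hydraulic power (P = rho*g*Q*H):
  P = 1000 * 9.81 * 0.0513769 * 10.7545 = 5420 W
Therefore the hydraulic power required at the pump = 5420 W.


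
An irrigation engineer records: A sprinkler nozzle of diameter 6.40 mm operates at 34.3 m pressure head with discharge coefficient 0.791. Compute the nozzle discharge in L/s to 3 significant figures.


Approach: apply the orifice equation, Q = Cd*A*sqrt(2*g*h), A = pi*(d/2)^2.
A = pi*(6.40e-3/2)^2 = 3.2170e-05 m^2
Q = 0.791 * 3.2170e-05 * sqrt(2*9.81*34.3) * 1000 = 0.660 L/s
Therefore the nozzle discharge = 0.660 L/s.


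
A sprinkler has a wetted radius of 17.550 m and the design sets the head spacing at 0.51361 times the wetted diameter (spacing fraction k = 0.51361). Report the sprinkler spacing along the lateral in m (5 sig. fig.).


Approach: apply the sprinkler spacing rule (spacing as a fraction of wetted diameter), S = k*(2*R).
S = 0.51361 * (2 * 17.550) = 18.028 m
Therefore the sprinkler spacing along the lateral = 18.028 m.


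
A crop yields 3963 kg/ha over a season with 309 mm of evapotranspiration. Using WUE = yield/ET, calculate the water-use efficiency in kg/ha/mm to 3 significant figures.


WUE = 3963 / 309 = 12.8 kg/ha/mm
Therefore the water-use efficiency = 12.8 kg/ha/mm.


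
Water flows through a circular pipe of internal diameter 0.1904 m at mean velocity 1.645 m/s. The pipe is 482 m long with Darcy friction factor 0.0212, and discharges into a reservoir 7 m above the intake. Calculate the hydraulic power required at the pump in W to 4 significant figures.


Approach: apply continuity + Darcy-Weisbach + hydraulic power, Q = A*v; hf = f*(L/D)*(v^2/(2g)); H = static + hf; P = rho*g*Q*H.
Step 1 — flow rate (continuity, Q = A*v):
  A = pi*(0.1904/2)^2 = 0.0284724 m^2
  Q = 0.0284724 * 1.645 = 0.0468371 m^3/s
Step 2 — friction head loss (Darcy-Weisbach):
  hf = 0.0212 * (482/0.1904) * (1.645^2 / (2*9.81))
  hf = 7.40199 m
Step 3 — total head: H = 7 + 7.40199 = 14.4020 m
Step 4 — hydraulic power (P = rho*g*Q*H):
  P = 1000 * 9.81 * 0.0468371 * 14.4020 = 6617 W
Therefore the hydraulic power required at the pump = 6617 W.


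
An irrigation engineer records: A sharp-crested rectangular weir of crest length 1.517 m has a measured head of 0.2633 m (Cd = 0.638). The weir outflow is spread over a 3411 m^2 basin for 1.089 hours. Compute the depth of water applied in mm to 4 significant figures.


Approach: apply the rectangular weir equation with a volume-to-depth conversion, Q = (2/3)*Cd*L*sqrt(2g)*H^1.5; d = Q*t/A * 1000.
Step 1 — weir discharge:
  Q = (2/3)*0.638*1.517*sqrt(2*9.81)*0.2633^1.5 = 0.386136 m^3/s
Step 2 — volume: V = 0.386136 * 1.089*3600 = 1513.81 m^3
Step 3 — depth: d = V/A * 1000 = 1513.81/3411 * 1000 = 443.8 mm
Therefore the depth of water applied = 443.8 mm.


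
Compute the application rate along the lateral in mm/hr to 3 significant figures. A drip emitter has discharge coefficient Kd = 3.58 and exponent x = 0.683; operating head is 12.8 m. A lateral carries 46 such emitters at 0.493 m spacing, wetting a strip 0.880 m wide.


Approach: apply the emitter equation with a lateral mass balance, q = Kd*h^x; Q = n*q; rate = Q/(n*spacing*width).
Step 1 — single emitter flow (q = Kd*h^x):
  q = 3.58 * 12.8^0.683 = 20.422 L/hr
Step 2 — total lateral flow: Q = 46 * 20.422 = 939.43 L/hr
Step 3 — wetted area: A = 46 * 0.493 * 0.880 = 19.957 m^2
Step 4 — application rate: Q/A = 939.43/19.957 = 47.1 mm/hr
Therefore the application rate along the lateral = 47.1 mm/hr.


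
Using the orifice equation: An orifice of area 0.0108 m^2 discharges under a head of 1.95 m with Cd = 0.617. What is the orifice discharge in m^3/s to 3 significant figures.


Approach: apply the orifice equation, Q = Cd*A*sqrt(2*g*h).
Q = 0.617 * 0.0108 * sqrt(2*9.81*1.95) = 0.0412 m^3/s
Therefore the orifice discharge = 0.0412 m^3/s.


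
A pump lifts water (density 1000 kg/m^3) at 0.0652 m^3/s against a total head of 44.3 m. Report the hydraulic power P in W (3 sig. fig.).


Approach: apply the hydraulic power relation, P = rho*g*Q*H.
P = 1000 * 9.81 * 0.0652 * 44.3 = 28300 W
Therefore the hydraulic power P = 28300 W.


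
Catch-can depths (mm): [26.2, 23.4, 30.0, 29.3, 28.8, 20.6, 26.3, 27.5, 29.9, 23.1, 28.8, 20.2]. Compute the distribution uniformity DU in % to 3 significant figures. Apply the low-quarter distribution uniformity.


Approach: apply the low-quarter distribution uniformity, DU = (mean of lowest quarter of readings / overall mean)*100.
sorted lowest 3 of 12: [20.2, 20.6, 23.1] -> mean = 21.300 mm
overall mean = 26.175 mm
DU = (21.300/26.175)*100 = 81.4 %
Therefore the distribution uniformity DU = 81.4 %.


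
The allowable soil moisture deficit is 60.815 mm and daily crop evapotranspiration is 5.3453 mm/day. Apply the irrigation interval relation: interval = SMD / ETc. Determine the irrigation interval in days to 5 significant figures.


interval = 60.815 / 5.3453 = 11.377 days
Therefore the irrigation interval = 11.377 days.


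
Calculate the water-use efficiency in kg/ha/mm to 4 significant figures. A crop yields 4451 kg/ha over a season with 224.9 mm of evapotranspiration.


Approach: apply the water-use efficiency ratio, WUE = yield/ET.
WUE = 4451 / 224.9 = 19.79 kg/ha/mm
Therefore the water-use efficiency = 19.79 kg/ha/mm.


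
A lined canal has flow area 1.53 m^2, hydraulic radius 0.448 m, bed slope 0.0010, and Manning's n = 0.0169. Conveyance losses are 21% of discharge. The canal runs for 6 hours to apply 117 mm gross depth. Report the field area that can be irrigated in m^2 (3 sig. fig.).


Approach: apply Manning's equation with a conveyance and depth budget, Q = (1/n)*A*R^(2/3)*S^(1/2); Q_field = Q*(1-loss); Area = Q_field*t/(d/1000).
Step 1 — canal discharge (Manning's equation):
  Q = (1/0.0169) * 1.53 * 0.448^(2/3) * 0.0010^(1/2) = 1.6762 m^3/s
Step 2 — delivered flow: Q_field = 1.6762*(1 - 21/100) = 1.3242 m^3/s
Step 3 — volume delivered: V = 1.3242 * 6*3600 = 28603 m^3
Step 4 — area served: A = V / (depth/1000) = 28603 / 0.117 = 244000 m^2
Therefore the field area that can be irrigated = 244000 m^2.


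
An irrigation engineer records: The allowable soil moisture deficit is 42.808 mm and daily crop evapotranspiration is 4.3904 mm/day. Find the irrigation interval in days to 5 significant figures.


Approach: apply the irrigation interval relation, interval = SMD / ETc.
interval = 42.808 / 4.3904 = 9.7504 days
Therefore the irrigation interval = 9.7504 days.


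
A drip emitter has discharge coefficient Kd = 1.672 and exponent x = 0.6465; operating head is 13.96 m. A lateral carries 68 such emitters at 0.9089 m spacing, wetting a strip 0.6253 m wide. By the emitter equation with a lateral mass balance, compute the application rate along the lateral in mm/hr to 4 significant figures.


Approach: apply the emitter equation with a lateral mass balance, q = Kd*h^x; Q = n*q; rate = Q/(n*spacing*width).
Step 1 — single emitter flow (q = Kd*h^x):
  q = 1.672 * 13.96^0.6465 = 9.19189 L/hr
Step 2 — total lateral flow: Q = 68 * 9.19189 = 625.048 L/hr
Step 3 — wetted area: A = 68 * 0.9089 * 0.6253 = 38.6468 m^2
Step 4 — application rate: Q/A = 625.048/38.6468 = 16.17 mm/hr
Therefore the application rate along the lateral = 16.17 mm/hr.


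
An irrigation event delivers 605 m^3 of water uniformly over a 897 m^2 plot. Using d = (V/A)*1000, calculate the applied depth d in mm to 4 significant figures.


d = (605 / 897) * 1000 = 674.5 mm
Therefore the applied depth d = 674.5 mm.


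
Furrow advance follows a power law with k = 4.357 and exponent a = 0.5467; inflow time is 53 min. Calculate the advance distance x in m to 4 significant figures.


Approach: apply the power-law advance function, x = k*t^a.
x = 4.357 * 53^0.5467 = 38.18 m
Therefore the advance distance x = 38.18 m.
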